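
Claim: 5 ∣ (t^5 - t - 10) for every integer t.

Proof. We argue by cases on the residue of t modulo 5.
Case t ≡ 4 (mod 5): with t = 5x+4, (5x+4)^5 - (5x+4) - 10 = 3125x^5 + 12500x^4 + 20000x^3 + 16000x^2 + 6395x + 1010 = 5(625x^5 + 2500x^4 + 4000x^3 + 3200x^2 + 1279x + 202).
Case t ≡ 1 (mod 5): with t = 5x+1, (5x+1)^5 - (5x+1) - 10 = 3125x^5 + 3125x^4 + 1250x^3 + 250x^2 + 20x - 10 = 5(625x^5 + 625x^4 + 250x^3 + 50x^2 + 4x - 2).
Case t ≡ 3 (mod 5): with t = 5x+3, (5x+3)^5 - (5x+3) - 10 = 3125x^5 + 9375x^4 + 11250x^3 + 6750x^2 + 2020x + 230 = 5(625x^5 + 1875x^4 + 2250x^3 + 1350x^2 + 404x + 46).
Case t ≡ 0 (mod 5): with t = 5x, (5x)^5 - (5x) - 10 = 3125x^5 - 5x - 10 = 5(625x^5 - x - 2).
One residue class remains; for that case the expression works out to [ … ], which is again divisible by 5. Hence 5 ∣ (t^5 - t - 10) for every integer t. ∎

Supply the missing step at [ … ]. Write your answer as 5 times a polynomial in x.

Only t ≡ 2 (mod 5) is unaccounted for. Put t = 5x+2:
(5x+2)^5 - (5x+2) - 10 expands to 3125x^5 + 6250x^4 + 5000x^3 + 2000x^2 + 395x + 20,
and factoring out 5 leaves 5(625x^5 + 1250x^4 + 1000x^3 + 400x^2 + 79x + 4).

5(625x^5 + 1250x^4 + 1000x^3 + 400x^2 + 79x + 4)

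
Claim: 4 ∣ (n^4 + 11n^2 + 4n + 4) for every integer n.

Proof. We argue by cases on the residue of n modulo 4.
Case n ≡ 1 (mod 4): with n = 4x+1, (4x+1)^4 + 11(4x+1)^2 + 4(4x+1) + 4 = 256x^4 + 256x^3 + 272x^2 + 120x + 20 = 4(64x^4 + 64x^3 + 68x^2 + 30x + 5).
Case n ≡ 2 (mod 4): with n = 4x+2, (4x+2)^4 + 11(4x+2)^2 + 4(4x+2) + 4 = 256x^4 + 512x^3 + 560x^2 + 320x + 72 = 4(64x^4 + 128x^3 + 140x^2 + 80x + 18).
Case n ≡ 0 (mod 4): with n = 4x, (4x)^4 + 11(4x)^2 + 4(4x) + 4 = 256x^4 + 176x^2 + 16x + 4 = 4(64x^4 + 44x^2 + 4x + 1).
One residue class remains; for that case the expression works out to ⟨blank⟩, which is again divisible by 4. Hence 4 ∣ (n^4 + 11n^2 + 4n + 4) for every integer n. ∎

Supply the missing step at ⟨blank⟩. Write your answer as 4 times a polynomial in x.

4(64x^4 + 192x^3 + 260x^2 + 178x + 49)

Only n ≡ 3 (mod 4) is unaccounted for. Put n = 4x+3:
(4x+3)^4 + 11(4x+3)^2 + 4(4x+3) + 4 expands to 256x^4 + 768x^3 + 1040x^2 + 712x + 196,
and factoring out 4 leaves 4(64x^4 + 192x^3 + 260x^2 + 178x + 49).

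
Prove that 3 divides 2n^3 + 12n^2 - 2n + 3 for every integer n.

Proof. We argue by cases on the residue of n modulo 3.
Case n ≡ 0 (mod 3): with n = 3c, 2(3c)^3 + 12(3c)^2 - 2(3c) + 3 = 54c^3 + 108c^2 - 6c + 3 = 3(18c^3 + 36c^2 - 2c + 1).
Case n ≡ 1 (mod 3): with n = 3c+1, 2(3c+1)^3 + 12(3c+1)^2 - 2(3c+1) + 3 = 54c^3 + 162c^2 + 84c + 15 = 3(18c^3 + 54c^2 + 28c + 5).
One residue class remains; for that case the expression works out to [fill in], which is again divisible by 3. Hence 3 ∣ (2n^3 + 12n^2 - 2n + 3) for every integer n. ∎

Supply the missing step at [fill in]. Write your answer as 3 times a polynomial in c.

3(18c^3 + 72c^2 + 70c + 21)

The residues treated are {0, 1}, so the missing case is n ≡ 2 (mod 3); write n = 3c+2.
Then 2(3c+2)^3 + 12(3c+2)^2 - 2(3c+2) + 3 = 54c^3 + 216c^2 + 210c + 63 = 3(18c^3 + 72c^2 + 70c + 21).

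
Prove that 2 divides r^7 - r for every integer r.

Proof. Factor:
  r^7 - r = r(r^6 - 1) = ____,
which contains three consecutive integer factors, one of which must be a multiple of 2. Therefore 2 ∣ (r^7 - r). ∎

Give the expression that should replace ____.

r^6 - 1 = (r^2 - 1)(r^4 + r^2 + 1), and r^2 - 1 = (r-1)(r+1).
So r(r^6 - 1) = (r - 1)r(r + 1)(r^4 + r^2 + 1).

(r - 1)r(r + 1)(r^4 + r^2 + 1)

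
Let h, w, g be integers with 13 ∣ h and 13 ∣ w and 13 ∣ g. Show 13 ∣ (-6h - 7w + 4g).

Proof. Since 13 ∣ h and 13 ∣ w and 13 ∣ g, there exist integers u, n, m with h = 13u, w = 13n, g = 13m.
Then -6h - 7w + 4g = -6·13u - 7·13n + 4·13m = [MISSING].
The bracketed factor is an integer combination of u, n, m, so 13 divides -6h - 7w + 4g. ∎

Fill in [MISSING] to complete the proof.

13(4m - 7n - 6u)

Each term has a factor of 13: -6·13u - 7·13n + 4·13m = 13·(4m - 7n - 6u).
Since 4m - 7n - 6u is an integer, 13 ∣ (-6h - 7w + 4g).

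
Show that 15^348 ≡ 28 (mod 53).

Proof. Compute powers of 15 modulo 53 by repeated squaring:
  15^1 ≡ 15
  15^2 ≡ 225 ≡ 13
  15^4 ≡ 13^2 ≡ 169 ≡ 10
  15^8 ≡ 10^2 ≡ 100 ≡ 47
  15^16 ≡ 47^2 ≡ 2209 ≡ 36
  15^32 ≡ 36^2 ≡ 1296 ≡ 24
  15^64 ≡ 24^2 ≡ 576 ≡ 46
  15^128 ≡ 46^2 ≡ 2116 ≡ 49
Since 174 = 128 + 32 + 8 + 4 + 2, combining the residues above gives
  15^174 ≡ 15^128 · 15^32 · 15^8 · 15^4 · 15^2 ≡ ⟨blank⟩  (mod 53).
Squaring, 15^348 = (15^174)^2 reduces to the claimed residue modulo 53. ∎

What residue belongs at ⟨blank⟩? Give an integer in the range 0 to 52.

15^128 · 15^32 · 15^8 · 15^4 · 15^2 ≡ 49 · 24 · 47 · 10 · 13 = 7185360.
7185360 mod 53 = 44, so 15^174 ≡ 44 (mod 53).

44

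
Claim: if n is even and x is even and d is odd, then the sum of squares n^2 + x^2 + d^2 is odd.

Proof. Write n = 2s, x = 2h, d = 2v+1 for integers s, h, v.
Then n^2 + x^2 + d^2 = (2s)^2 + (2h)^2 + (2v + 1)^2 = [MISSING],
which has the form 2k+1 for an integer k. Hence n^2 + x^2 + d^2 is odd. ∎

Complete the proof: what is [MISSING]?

2(2h^2 + 2s^2 + 2v^2 + 2v) + 1

Expanding: (2s)^2 + (2h)^2 + (2v + 1)^2 = 4h^2 + 4s^2 + 4v^2 + 4v + 1.
Every term except the constant is even, so this is 2(2h^2 + 2s^2 + 2v^2 + 2v) + 1,
and 2h^2 + 2s^2 + 2v^2 + 2v ∈ ℤ gives the required form.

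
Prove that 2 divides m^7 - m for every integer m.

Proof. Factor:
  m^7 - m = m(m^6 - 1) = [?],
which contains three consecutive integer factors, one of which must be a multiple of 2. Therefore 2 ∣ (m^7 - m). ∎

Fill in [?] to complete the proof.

m^6 - 1 = (m^2 - 1)(m^4 + m^2 + 1), and m^2 - 1 = (m-1)(m+1).
So m(m^6 - 1) = (m - 1)m(m + 1)(m^4 + m^2 + 1).

(m - 1)m(m + 1)(m^4 + m^2 + 1)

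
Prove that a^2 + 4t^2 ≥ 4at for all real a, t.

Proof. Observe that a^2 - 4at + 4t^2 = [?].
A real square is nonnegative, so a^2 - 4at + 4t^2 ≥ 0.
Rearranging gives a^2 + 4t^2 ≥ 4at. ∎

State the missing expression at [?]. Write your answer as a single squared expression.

(a - 2t)^2

The leading and trailing coefficients are 1^2 and 2^2, and 4 = 2·1·2, so the trinomial is (a - 2t)^2.
Hence a^2 - 4at + 4t^2 ≥ 0.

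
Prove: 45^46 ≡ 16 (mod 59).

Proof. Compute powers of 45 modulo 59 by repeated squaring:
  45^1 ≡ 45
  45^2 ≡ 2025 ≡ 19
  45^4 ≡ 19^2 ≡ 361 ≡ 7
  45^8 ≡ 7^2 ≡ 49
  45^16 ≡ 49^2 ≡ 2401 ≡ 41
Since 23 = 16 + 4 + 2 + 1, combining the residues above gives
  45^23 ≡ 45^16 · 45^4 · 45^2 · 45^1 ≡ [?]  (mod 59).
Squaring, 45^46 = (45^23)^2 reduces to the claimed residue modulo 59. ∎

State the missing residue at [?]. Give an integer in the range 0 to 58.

45^16 · 45^4 · 45^2 · 45^1 ≡ 41 · 7 · 19 · 45 = 245385.
245385 mod 59 = 4, so 45^23 ≡ 4 (mod 59).

4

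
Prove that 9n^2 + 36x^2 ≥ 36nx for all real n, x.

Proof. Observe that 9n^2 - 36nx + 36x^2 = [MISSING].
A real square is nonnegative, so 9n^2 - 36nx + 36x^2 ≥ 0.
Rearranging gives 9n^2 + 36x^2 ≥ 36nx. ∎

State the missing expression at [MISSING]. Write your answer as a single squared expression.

9n^2 - 36nx + 36x^2 is a perfect-square trinomial: the outer terms are (3n)^2 and (6x)^2, and the cross term is -2·3n·6x.
So 9n^2 - 36nx + 36x^2 = (3n - 6x)^2 ≥ 0.

(3n - 6x)^2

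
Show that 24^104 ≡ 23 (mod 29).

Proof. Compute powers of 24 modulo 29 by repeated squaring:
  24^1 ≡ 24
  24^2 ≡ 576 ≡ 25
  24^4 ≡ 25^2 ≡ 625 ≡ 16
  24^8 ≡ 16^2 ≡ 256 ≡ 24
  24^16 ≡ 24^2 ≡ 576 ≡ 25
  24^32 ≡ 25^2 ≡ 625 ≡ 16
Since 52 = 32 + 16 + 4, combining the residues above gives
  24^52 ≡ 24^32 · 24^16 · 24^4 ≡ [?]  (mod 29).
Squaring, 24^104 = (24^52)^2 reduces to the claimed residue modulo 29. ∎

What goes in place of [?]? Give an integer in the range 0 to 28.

20

24^32 · 24^16 · 24^4 ≡ 16 · 25 · 16 = 6400.
6400 mod 29 = 20, so 24^52 ≡ 20 (mod 29).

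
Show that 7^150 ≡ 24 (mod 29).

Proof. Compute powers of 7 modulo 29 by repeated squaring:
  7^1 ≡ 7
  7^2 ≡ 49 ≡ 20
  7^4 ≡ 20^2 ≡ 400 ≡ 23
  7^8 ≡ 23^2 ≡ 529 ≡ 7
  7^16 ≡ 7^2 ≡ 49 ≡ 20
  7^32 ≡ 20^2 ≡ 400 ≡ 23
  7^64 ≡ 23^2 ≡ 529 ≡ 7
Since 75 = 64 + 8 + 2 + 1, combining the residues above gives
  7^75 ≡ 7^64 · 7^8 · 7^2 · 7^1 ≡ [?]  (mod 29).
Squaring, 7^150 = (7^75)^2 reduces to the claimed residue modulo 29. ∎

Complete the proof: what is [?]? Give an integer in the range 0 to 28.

16

Multiply the listed residues: 7 · 7 · 20 · 7 = 49 → 980 → 6860.
Reducing modulo 29: 6860 = 236·29 + 16, so 7^75 ≡ 16.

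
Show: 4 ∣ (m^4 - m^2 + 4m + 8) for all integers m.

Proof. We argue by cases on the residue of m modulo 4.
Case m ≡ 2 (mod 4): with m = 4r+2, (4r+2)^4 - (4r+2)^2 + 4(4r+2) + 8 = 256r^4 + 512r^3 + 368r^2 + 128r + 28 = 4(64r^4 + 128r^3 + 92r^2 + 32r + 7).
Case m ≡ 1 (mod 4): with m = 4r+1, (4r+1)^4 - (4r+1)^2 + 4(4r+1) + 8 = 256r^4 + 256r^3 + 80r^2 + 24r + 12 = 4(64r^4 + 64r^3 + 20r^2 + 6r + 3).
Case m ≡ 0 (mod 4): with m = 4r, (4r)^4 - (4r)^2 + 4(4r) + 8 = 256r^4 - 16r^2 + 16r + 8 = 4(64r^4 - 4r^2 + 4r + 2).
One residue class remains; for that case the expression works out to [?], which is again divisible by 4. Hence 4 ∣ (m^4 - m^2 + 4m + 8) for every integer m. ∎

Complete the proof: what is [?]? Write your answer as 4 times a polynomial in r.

Only m ≡ 3 (mod 4) is unaccounted for. Put m = 4r+3:
(4r+3)^4 - (4r+3)^2 + 4(4r+3) + 8 expands to 256r^4 + 768r^3 + 848r^2 + 424r + 92,
and factoring out 4 leaves 4(64r^4 + 192r^3 + 212r^2 + 106r + 23).

4(64r^4 + 192r^3 + 212r^2 + 106r + 23)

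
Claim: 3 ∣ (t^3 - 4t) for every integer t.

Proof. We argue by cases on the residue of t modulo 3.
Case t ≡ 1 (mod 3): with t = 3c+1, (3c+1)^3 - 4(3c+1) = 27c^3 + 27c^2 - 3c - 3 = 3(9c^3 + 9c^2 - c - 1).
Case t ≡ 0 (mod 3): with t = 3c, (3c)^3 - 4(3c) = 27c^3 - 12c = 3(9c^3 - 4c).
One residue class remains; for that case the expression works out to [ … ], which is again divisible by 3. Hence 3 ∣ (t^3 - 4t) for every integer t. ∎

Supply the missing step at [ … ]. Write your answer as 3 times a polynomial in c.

3(9c^3 + 18c^2 + 8c)

The residues treated are {1, 0}, so the missing case is t ≡ 2 (mod 3); write t = 3c+2.
Then (3c+2)^3 - 4(3c+2) = 27c^3 + 54c^2 + 24c = 3(9c^3 + 18c^2 + 8c).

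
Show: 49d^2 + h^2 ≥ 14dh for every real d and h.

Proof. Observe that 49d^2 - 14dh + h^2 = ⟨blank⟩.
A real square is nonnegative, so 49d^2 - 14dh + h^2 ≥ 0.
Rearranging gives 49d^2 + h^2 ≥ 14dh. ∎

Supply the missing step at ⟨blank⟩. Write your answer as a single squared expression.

49d^2 - 14dh + h^2 is a perfect-square trinomial: the outer terms are (7d)^2 and (h)^2, and the cross term is -2·7d·h.
So 49d^2 - 14dh + h^2 = (7d - h)^2 ≥ 0.

(7d - h)^2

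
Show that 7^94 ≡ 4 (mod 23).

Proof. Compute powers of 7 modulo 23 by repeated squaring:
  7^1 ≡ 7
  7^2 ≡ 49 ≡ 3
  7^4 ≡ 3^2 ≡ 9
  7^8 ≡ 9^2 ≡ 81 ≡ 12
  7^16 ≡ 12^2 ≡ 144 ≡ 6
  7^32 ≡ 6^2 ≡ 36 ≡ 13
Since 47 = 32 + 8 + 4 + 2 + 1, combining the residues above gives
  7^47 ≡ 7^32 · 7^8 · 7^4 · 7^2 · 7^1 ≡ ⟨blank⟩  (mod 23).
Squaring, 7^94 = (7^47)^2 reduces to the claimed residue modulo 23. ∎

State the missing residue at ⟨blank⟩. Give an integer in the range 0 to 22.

Multiply the listed residues: 13 · 12 · 9 · 3 · 7 = 156 → 1404 → 4212 → 29484.
Reducing modulo 23: 29484 = 1281·23 + 21, so 7^47 ≡ 21.

21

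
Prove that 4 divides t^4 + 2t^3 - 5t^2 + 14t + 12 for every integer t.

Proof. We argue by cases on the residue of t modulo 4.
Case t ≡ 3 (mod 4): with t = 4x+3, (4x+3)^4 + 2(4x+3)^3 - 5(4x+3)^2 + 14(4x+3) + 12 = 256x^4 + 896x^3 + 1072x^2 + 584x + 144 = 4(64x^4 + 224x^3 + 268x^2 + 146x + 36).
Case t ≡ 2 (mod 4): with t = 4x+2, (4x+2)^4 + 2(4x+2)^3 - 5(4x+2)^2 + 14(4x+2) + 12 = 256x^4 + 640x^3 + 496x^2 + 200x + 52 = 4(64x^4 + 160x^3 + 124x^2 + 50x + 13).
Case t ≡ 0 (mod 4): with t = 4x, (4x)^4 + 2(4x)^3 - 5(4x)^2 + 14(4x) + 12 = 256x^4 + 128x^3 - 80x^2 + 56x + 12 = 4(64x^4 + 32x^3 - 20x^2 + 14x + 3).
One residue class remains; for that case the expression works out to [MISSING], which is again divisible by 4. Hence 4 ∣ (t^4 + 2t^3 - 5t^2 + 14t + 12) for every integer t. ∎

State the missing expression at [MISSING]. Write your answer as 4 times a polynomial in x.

4(64x^4 + 96x^3 + 28x^2 + 14x + 6)

The residues treated are {3, 2, 0}, so the missing case is t ≡ 1 (mod 4); write t = 4x+1.
Then (4x+1)^4 + 2(4x+1)^3 - 5(4x+1)^2 + 14(4x+1) + 12 = 256x^4 + 384x^3 + 112x^2 + 56x + 24 = 4(64x^4 + 96x^3 + 28x^2 + 14x + 6).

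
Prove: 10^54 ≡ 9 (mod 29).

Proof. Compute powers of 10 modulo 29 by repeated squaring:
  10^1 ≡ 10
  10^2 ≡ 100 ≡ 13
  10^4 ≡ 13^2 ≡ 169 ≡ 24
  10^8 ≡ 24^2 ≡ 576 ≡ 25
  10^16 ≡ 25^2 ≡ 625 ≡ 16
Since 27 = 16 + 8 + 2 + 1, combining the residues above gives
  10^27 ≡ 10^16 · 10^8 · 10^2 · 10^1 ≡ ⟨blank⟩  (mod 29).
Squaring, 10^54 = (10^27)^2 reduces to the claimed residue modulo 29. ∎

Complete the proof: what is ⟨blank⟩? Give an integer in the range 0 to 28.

3

10^16 · 10^8 · 10^2 · 10^1 ≡ 16 · 25 · 13 · 10 = 52000.
52000 mod 29 = 3, so 10^27 ≡ 3 (mod 29).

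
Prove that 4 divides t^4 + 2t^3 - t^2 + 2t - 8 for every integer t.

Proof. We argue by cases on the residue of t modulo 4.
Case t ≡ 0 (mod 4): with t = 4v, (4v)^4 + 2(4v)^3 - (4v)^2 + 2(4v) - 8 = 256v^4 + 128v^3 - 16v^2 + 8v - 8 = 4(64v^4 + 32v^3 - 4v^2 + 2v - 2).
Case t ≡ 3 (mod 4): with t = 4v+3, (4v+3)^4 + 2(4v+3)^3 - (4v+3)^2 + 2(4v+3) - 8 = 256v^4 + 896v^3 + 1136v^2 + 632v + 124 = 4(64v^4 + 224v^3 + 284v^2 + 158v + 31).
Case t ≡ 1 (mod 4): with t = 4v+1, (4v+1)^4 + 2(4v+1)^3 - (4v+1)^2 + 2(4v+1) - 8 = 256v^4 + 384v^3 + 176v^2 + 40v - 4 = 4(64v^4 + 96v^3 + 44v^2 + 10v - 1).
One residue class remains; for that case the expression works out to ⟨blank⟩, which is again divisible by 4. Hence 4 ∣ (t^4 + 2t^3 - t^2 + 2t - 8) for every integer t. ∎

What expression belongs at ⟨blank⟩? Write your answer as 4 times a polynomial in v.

4(64v^4 + 160v^3 + 140v^2 + 54v + 6)

Only t ≡ 2 (mod 4) is unaccounted for. Put t = 4v+2:
(4v+2)^4 + 2(4v+2)^3 - (4v+2)^2 + 2(4v+2) - 8 expands to 256v^4 + 640v^3 + 560v^2 + 216v + 24,
and factoring out 4 leaves 4(64v^4 + 160v^3 + 140v^2 + 54v + 6).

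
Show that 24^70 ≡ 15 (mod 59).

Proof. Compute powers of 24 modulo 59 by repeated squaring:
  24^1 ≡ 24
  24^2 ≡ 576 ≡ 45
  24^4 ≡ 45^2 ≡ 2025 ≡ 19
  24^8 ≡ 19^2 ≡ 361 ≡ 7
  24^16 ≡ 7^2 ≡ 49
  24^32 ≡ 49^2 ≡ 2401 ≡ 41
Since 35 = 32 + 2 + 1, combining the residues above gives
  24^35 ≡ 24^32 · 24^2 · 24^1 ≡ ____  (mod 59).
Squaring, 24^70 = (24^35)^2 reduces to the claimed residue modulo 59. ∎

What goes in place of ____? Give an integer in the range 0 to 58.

30

24^32 · 24^2 · 24^1 ≡ 41 · 45 · 24 = 44280.
44280 mod 59 = 30, so 24^35 ≡ 30 (mod 59).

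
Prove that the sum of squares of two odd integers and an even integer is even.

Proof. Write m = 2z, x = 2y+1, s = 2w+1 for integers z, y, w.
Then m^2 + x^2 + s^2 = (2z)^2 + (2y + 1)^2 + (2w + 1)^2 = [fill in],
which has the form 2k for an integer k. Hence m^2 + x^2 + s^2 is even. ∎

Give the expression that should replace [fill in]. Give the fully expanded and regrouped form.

2(2w^2 + 2w + 2y^2 + 2y + 2z^2 + 1)

(2z)^2 + (2y + 1)^2 + (2w + 1)^2 = 4w^2 + 4w + 4y^2 + 4y + 4z^2 + 2
= 2(2w^2 + 2w + 2y^2 + 2y + 2z^2 + 1).
Since 2w^2 + 2w + 2y^2 + 2y + 2z^2 + 1 is an integer, the sum of squares is of the form 2k for an integer k.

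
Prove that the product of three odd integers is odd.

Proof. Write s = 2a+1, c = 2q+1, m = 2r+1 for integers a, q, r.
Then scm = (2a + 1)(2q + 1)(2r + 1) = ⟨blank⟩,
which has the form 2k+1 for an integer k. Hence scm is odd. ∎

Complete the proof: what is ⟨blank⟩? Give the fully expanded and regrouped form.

(2a + 1)(2q + 1)(2r + 1) = 8aqr + 4aq + 4ar + 2a + 4qr + 2q + 2r + 1
= 2(4aqr + 2aq + 2ar + a + 2qr + q + r) + 1.
Since 4aqr + 2aq + 2ar + a + 2qr + q + r is an integer, the product is of the form 2k+1 for an integer k.

2(4aqr + 2aq + 2ar + a + 2qr + q + r) + 1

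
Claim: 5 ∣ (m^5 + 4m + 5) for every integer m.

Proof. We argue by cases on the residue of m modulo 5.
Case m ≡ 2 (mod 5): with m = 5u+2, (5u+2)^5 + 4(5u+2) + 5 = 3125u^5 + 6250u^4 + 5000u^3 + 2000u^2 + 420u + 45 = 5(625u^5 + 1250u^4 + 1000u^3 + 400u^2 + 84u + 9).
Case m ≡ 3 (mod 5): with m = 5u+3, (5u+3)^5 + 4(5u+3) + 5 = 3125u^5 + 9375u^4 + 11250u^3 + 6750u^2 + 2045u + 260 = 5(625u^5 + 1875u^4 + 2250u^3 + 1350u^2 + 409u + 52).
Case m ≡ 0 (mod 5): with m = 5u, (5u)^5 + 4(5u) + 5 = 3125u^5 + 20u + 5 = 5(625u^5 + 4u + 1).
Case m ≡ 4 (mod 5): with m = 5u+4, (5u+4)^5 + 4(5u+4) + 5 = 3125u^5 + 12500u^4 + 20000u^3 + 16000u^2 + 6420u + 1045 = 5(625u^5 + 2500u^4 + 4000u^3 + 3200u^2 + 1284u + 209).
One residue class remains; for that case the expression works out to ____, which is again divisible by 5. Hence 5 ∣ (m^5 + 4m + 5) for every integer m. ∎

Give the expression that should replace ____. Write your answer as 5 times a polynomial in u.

5(625u^5 + 625u^4 + 250u^3 + 50u^2 + 9u + 2)

Only m ≡ 1 (mod 5) is unaccounted for. Put m = 5u+1:
(5u+1)^5 + 4(5u+1) + 5 expands to 3125u^5 + 3125u^4 + 1250u^3 + 250u^2 + 45u + 10,
and factoring out 5 leaves 5(625u^5 + 625u^4 + 250u^3 + 50u^2 + 9u + 2).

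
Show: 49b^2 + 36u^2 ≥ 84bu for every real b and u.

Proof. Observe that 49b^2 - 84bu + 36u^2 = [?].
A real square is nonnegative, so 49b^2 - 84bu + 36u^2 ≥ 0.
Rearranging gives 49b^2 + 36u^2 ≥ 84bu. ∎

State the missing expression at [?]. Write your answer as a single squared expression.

The leading and trailing coefficients are 7^2 and 6^2, and 84 = 2·7·6, so the trinomial is (7b - 6u)^2.
Hence 49b^2 - 84bu + 36u^2 ≥ 0.

(7b - 6u)^2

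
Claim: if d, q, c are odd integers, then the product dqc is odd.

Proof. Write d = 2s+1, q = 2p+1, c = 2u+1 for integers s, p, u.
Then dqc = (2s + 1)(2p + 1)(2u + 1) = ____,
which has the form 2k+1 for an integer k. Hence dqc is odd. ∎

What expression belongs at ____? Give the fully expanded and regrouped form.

2(4psu + 2ps + 2pu + p + 2su + s + u) + 1

(2s + 1)(2p + 1)(2u + 1) = 8psu + 4ps + 4pu + 2p + 4su + 2s + 2u + 1
= 2(4psu + 2ps + 2pu + p + 2su + s + u) + 1.
Since 4psu + 2ps + 2pu + p + 2su + s + u is an integer, the product is of the form 2k+1 for an integer k.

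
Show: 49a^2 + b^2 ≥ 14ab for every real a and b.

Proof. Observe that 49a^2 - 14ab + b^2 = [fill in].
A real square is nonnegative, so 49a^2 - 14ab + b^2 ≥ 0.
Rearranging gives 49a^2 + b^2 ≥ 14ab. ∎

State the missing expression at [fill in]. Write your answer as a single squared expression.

49a^2 - 14ab + b^2 is a perfect-square trinomial: the outer terms are (7a)^2 and (b)^2, and the cross term is -2·7a·b.
So 49a^2 - 14ab + b^2 = (7a - b)^2 ≥ 0.

(7a - b)^2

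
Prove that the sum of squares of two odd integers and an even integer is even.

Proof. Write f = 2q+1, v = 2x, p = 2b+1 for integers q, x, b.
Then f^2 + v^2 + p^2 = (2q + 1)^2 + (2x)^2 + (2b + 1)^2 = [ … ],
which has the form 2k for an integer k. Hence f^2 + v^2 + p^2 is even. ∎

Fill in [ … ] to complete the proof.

(2q + 1)^2 + (2x)^2 + (2b + 1)^2 = 4b^2 + 4b + 4q^2 + 4q + 4x^2 + 2
= 2(2b^2 + 2b + 2q^2 + 2q + 2x^2 + 1).
Since 2b^2 + 2b + 2q^2 + 2q + 2x^2 + 1 is an integer, the sum of squares is of the form 2k for an integer k.

2(2b^2 + 2b + 2q^2 + 2q + 2x^2 + 1)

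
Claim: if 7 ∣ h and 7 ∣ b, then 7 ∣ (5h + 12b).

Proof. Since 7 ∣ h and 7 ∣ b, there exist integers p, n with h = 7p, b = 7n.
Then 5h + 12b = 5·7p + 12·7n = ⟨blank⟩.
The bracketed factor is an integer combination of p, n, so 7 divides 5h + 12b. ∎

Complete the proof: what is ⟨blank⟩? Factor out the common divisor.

Pull the common 7 out of every term: 5·7p + 12·7n = 7(12n + 5p).
12n + 5p is an integer, which exhibits the divisibility.

7(12n + 5p)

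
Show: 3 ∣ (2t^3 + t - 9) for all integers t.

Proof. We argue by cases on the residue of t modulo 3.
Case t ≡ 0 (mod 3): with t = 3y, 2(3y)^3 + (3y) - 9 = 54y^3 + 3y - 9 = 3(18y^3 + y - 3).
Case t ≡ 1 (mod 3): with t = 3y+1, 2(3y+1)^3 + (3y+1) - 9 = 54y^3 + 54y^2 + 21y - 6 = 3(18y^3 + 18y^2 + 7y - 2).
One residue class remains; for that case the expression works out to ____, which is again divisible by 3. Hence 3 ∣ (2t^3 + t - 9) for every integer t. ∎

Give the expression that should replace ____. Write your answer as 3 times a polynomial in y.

3(18y^3 + 36y^2 + 25y + 3)

The residues treated are {0, 1}, so the missing case is t ≡ 2 (mod 3); write t = 3y+2.
Then 2(3y+2)^3 + (3y+2) - 9 = 54y^3 + 108y^2 + 75y + 9 = 3(18y^3 + 36y^2 + 25y + 3).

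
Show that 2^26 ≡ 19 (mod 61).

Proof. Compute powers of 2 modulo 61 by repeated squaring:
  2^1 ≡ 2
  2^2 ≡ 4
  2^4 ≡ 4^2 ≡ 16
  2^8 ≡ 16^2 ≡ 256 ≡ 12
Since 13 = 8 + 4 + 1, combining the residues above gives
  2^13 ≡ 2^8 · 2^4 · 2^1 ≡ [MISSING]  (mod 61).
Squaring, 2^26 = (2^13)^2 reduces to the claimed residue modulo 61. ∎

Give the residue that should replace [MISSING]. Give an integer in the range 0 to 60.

2^8 · 2^4 · 2^1 ≡ 12 · 16 · 2 = 384.
384 mod 61 = 18, so 2^13 ≡ 18 (mod 61).

18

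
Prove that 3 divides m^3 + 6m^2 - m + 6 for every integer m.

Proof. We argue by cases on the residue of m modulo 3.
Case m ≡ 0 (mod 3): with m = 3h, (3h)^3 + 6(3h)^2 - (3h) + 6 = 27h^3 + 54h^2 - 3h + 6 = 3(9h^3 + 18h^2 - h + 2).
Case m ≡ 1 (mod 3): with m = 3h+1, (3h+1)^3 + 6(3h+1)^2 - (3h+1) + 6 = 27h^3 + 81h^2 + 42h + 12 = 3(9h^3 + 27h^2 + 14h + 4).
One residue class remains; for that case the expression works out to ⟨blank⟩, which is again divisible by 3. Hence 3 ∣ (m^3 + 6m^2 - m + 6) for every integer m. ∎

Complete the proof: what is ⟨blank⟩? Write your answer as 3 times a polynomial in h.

3(9h^3 + 36h^2 + 35h + 12)

The residues treated are {0, 1}, so the missing case is m ≡ 2 (mod 3); write m = 3h+2.
Then (3h+2)^3 + 6(3h+2)^2 - (3h+2) + 6 = 27h^3 + 108h^2 + 105h + 36 = 3(9h^3 + 36h^2 + 35h + 12).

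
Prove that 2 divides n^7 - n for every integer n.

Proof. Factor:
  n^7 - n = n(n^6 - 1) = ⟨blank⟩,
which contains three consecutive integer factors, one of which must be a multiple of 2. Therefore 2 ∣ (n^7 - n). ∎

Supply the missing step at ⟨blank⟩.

(n - 1)n(n + 1)(n^4 + n^2 + 1)

n^6 - 1 = (n^2 - 1)(n^4 + n^2 + 1), and n^2 - 1 = (n-1)(n+1).
So n(n^6 - 1) = (n - 1)n(n + 1)(n^4 + n^2 + 1).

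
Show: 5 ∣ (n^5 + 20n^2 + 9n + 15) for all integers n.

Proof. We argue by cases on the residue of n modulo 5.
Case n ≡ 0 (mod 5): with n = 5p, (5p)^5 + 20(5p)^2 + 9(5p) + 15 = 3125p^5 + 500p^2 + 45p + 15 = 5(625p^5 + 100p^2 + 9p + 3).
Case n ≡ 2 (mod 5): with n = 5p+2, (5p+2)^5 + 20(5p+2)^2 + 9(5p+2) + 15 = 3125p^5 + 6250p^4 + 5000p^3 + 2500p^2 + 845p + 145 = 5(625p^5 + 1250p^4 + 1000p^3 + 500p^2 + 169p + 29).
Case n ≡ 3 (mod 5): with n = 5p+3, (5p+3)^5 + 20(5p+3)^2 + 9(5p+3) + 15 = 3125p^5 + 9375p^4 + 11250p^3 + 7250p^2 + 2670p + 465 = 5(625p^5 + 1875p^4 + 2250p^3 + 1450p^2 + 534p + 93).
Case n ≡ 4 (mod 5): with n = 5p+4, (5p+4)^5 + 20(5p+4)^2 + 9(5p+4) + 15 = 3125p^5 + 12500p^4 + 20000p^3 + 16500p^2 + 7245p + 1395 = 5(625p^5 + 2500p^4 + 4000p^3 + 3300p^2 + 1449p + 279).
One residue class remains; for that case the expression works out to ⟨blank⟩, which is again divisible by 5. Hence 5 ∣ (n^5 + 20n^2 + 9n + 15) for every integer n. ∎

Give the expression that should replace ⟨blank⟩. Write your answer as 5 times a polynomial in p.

5(625p^5 + 625p^4 + 250p^3 + 150p^2 + 54p + 9)

The residues treated are {0, 2, 3, 4}, so the missing case is n ≡ 1 (mod 5); write n = 5p+1.
Then (5p+1)^5 + 20(5p+1)^2 + 9(5p+1) + 15 = 3125p^5 + 3125p^4 + 1250p^3 + 750p^2 + 270p + 45 = 5(625p^5 + 625p^4 + 250p^3 + 150p^2 + 54p + 9).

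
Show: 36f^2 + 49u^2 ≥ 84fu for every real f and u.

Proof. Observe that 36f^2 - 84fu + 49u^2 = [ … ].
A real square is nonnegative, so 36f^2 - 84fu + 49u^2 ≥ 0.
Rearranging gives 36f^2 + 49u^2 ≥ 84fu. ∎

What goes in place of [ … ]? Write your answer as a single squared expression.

The leading and trailing coefficients are 6^2 and 7^2, and 84 = 2·6·7, so the trinomial is (6f - 7u)^2.
Hence 36f^2 - 84fu + 49u^2 ≥ 0.

(6f - 7u)^2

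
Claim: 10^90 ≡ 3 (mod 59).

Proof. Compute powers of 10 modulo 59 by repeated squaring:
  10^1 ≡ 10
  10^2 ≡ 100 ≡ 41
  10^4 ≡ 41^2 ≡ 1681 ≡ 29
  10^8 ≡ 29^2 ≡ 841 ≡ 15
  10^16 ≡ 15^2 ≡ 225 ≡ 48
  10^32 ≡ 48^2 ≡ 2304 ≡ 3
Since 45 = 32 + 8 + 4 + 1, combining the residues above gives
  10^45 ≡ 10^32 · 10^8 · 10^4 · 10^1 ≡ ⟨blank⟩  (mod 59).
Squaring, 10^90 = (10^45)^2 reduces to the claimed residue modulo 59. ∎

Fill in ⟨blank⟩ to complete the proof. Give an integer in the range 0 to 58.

Multiply the listed residues: 3 · 15 · 29 · 10 = 45 → 1305 → 13050.
Reducing modulo 59: 13050 = 221·59 + 11, so 10^45 ≡ 11.

11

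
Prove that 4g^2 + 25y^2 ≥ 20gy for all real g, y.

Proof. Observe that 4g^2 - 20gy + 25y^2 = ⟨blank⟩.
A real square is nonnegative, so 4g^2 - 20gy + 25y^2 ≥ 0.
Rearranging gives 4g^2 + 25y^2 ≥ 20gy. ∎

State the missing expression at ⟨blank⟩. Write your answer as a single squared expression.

(2g - 5y)^2

4g^2 - 20gy + 25y^2 is a perfect-square trinomial: the outer terms are (2g)^2 and (5y)^2, and the cross term is -2·2g·5y.
So 4g^2 - 20gy + 25y^2 = (2g - 5y)^2 ≥ 0.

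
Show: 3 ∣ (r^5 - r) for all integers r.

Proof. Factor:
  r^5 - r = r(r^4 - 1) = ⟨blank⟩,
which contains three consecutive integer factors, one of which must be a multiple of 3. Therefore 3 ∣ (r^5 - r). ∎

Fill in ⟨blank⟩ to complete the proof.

r^4 - 1 = (r^2 - 1)(r^2 + 1), and r^2 - 1 = (r-1)(r+1).
So r(r^4 - 1) = (r - 1)r(r + 1)(r^2 + 1).

(r - 1)r(r + 1)(r^2 + 1)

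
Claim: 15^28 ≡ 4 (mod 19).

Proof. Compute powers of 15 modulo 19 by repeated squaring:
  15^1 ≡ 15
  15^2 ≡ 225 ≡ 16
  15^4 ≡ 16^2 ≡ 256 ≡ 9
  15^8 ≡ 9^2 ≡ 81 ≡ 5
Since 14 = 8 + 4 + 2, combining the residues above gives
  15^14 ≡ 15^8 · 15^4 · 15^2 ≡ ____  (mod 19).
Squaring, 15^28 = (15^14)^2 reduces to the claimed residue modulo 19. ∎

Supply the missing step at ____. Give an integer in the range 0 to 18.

17

Multiply the listed residues: 5 · 9 · 16 = 45 → 720.
Reducing modulo 19: 720 = 37·19 + 17, so 15^14 ≡ 17.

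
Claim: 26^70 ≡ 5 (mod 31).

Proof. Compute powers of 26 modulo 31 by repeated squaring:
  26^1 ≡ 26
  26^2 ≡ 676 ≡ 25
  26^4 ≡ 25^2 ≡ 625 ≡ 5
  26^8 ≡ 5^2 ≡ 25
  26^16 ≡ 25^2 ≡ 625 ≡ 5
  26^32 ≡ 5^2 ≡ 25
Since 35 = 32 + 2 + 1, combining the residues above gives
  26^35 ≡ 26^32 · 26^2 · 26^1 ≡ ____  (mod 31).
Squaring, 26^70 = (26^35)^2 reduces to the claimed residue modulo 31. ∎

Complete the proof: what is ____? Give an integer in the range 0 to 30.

6

26^32 · 26^2 · 26^1 ≡ 25 · 25 · 26 = 16250.
16250 mod 31 = 6, so 26^35 ≡ 6 (mod 31).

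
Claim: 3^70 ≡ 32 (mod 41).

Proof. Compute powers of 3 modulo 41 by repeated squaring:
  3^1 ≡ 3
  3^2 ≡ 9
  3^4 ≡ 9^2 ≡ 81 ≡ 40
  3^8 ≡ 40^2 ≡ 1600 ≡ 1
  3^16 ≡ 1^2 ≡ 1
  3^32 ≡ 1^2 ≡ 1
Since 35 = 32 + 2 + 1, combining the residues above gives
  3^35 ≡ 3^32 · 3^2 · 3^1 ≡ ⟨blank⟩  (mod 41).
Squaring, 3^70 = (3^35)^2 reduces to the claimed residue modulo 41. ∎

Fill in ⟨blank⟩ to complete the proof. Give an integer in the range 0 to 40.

27

3^32 · 3^2 · 3^1 ≡ 1 · 9 · 3 = 27.
27 mod 41 = 27, so 3^35 ≡ 27 (mod 41).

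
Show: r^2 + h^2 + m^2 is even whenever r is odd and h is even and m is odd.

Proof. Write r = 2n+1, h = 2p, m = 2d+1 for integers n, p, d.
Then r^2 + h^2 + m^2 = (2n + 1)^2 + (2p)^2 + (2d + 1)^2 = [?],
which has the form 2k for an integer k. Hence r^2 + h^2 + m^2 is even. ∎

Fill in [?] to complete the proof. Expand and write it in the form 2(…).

2(2d^2 + 2d + 2n^2 + 2n + 2p^2 + 1)

(2n + 1)^2 + (2p)^2 + (2d + 1)^2 = 4d^2 + 4d + 4n^2 + 4n + 4p^2 + 2
= 2(2d^2 + 2d + 2n^2 + 2n + 2p^2 + 1).
Since 2d^2 + 2d + 2n^2 + 2n + 2p^2 + 1 is an integer, the sum of squares is of the form 2k for an integer k.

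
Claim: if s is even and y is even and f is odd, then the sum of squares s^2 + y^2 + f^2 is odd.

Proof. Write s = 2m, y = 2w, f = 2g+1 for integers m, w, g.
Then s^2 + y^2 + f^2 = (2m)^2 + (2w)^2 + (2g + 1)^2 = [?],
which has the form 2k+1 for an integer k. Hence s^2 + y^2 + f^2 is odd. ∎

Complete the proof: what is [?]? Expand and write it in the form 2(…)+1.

Expanding: (2m)^2 + (2w)^2 + (2g + 1)^2 = 4g^2 + 4g + 4m^2 + 4w^2 + 1.
Every term except the constant is even, so this is 2(2g^2 + 2g + 2m^2 + 2w^2) + 1,
and 2g^2 + 2g + 2m^2 + 2w^2 ∈ ℤ gives the required form.

2(2g^2 + 2g + 2m^2 + 2w^2) + 1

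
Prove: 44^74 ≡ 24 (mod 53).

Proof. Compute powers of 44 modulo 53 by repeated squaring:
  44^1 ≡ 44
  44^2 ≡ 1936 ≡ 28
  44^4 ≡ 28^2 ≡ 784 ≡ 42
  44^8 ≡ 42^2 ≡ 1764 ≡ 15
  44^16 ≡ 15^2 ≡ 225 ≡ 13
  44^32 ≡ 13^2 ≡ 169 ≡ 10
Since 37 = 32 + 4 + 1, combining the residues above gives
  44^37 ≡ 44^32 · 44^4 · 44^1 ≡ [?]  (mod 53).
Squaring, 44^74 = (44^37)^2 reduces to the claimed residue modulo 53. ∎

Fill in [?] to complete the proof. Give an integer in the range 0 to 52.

36

44^32 · 44^4 · 44^1 ≡ 10 · 42 · 44 = 18480.
18480 mod 53 = 36, so 44^37 ≡ 36 (mod 53).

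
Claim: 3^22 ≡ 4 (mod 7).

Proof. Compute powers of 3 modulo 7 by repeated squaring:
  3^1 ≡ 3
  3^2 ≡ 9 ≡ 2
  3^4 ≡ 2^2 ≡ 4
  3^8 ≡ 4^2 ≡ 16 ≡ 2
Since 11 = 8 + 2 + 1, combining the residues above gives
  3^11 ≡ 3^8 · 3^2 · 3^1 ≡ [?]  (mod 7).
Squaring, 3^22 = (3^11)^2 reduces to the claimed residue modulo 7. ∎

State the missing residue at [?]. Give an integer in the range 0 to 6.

5

Multiply the listed residues: 2 · 2 · 3 = 4 → 12.
Reducing modulo 7: 12 = 1·7 + 5, so 3^11 ≡ 5.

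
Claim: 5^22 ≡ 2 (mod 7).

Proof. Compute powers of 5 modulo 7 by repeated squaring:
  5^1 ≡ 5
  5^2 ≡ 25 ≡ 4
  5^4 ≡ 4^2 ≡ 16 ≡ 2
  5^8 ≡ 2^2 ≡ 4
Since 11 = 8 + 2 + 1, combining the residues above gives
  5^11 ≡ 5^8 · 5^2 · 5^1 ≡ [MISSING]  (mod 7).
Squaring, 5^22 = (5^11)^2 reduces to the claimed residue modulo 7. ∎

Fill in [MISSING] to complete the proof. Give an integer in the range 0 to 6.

5^8 · 5^2 · 5^1 ≡ 4 · 4 · 5 = 80.
80 mod 7 = 3, so 5^11 ≡ 3 (mod 7).

3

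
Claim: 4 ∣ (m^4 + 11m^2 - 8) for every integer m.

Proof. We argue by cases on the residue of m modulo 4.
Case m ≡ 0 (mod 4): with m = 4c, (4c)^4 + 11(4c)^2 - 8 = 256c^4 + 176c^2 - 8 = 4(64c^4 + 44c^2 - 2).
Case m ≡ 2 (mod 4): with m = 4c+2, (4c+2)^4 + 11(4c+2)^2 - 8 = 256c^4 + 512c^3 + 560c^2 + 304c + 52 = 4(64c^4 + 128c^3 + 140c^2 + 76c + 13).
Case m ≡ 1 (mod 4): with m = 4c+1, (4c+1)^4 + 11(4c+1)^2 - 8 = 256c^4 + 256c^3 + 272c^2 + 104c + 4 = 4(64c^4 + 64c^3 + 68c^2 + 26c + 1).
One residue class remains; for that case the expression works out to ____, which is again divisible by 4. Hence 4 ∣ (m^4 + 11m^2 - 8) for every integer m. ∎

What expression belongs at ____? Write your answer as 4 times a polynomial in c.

Only m ≡ 3 (mod 4) is unaccounted for. Put m = 4c+3:
(4c+3)^4 + 11(4c+3)^2 - 8 expands to 256c^4 + 768c^3 + 1040c^2 + 696c + 172,
and factoring out 4 leaves 4(64c^4 + 192c^3 + 260c^2 + 174c + 43).

4(64c^4 + 192c^3 + 260c^2 + 174c + 43)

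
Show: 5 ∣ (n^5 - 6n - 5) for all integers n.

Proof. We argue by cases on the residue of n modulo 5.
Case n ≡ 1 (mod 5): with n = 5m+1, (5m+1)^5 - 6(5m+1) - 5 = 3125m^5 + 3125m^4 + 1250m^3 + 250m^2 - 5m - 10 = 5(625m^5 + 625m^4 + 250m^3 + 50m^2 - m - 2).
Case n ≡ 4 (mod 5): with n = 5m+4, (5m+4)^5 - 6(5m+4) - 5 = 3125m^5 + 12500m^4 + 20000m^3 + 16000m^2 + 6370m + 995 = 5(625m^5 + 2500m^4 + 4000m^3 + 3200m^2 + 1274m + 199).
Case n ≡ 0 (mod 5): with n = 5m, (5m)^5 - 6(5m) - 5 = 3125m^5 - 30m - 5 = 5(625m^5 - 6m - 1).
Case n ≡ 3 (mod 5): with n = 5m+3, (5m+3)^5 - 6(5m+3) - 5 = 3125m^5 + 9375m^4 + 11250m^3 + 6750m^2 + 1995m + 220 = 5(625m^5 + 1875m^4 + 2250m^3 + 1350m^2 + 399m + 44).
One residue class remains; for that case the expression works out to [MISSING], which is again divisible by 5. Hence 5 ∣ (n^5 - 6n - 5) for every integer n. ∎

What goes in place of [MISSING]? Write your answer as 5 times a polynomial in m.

5(625m^5 + 1250m^4 + 1000m^3 + 400m^2 + 74m + 3)

The residues treated are {1, 4, 0, 3}, so the missing case is n ≡ 2 (mod 5); write n = 5m+2.
Then (5m+2)^5 - 6(5m+2) - 5 = 3125m^5 + 6250m^4 + 5000m^3 + 2000m^2 + 370m + 15 = 5(625m^5 + 1250m^4 + 1000m^3 + 400m^2 + 74m + 3).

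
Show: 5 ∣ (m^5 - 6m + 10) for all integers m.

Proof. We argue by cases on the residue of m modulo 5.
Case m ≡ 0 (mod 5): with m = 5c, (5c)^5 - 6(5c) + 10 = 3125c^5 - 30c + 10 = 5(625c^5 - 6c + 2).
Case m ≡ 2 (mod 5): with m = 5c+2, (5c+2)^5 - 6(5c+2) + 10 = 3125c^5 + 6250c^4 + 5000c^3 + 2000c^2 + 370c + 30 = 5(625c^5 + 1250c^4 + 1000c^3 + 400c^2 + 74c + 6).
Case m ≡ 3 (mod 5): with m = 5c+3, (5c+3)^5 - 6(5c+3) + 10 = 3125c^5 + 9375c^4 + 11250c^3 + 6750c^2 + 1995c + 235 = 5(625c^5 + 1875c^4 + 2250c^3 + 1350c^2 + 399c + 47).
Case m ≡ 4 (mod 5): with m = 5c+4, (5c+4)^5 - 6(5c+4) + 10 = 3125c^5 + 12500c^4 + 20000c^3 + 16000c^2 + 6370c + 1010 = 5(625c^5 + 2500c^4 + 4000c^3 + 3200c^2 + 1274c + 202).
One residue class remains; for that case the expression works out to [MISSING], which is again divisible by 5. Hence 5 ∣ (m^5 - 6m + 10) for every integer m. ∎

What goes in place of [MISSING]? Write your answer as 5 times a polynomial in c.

Only m ≡ 1 (mod 5) is unaccounted for. Put m = 5c+1:
(5c+1)^5 - 6(5c+1) + 10 expands to 3125c^5 + 3125c^4 + 1250c^3 + 250c^2 - 5c + 5,
and factoring out 5 leaves 5(625c^5 + 625c^4 + 250c^3 + 50c^2 - c + 1).

5(625c^5 + 625c^4 + 250c^3 + 50c^2 - c + 1)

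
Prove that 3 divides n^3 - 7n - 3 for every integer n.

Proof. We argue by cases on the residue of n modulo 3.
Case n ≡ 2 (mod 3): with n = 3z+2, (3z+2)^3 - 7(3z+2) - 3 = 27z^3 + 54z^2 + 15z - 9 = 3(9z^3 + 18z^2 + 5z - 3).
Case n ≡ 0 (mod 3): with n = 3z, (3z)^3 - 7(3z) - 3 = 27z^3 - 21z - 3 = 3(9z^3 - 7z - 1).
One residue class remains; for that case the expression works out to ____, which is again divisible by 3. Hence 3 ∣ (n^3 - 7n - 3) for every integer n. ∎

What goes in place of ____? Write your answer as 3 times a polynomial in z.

The residues treated are {2, 0}, so the missing case is n ≡ 1 (mod 3); write n = 3z+1.
Then (3z+1)^3 - 7(3z+1) - 3 = 27z^3 + 27z^2 - 12z - 9 = 3(9z^3 + 9z^2 - 4z - 3).

3(9z^3 + 9z^2 - 4z - 3)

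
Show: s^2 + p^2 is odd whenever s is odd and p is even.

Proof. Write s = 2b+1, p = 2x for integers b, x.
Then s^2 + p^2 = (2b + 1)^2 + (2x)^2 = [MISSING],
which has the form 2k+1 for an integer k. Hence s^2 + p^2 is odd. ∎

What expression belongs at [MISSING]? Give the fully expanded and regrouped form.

2(2b^2 + 2b + 2x^2) + 1

(2b + 1)^2 + (2x)^2 = 4b^2 + 4b + 4x^2 + 1
= 2(2b^2 + 2b + 2x^2) + 1.
Since 2b^2 + 2b + 2x^2 is an integer, the sum of squares is of the form 2k+1 for an integer k.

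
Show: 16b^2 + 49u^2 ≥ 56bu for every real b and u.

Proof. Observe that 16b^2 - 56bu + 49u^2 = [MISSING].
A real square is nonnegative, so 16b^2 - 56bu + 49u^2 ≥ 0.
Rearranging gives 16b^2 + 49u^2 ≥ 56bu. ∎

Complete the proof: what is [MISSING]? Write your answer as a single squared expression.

16b^2 - 56bu + 49u^2 is a perfect-square trinomial: the outer terms are (4b)^2 and (7u)^2, and the cross term is -2·4b·7u.
So 16b^2 - 56bu + 49u^2 = (4b - 7u)^2 ≥ 0.

(4b - 7u)^2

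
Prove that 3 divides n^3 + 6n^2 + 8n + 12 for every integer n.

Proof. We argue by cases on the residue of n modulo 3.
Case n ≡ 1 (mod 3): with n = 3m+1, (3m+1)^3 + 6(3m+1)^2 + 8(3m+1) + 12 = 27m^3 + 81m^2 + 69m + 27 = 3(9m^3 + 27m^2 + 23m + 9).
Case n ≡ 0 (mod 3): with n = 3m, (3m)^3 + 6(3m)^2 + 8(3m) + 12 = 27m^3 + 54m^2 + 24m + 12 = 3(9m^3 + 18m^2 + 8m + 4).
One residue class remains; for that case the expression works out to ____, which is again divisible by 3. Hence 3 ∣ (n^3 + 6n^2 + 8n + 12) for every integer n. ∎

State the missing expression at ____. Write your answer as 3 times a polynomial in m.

Only n ≡ 2 (mod 3) is unaccounted for. Put n = 3m+2:
(3m+2)^3 + 6(3m+2)^2 + 8(3m+2) + 12 expands to 27m^3 + 108m^2 + 132m + 60,
and factoring out 3 leaves 3(9m^3 + 36m^2 + 44m + 20).

3(9m^3 + 36m^2 + 44m + 20)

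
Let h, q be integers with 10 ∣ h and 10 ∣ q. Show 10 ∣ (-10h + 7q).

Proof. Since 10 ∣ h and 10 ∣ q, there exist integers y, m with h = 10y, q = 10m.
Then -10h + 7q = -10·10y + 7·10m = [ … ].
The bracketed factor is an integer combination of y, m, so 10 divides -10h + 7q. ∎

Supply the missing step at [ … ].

10(7m - 10y)

Pull the common 10 out of every term: -10·10y + 7·10m = 10(7m - 10y).
7m - 10y is an integer, which exhibits the divisibility.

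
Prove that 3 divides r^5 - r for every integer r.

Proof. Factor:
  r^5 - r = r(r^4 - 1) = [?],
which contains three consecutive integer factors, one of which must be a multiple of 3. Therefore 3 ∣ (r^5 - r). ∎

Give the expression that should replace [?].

r^4 - 1 = (r^2 - 1)(r^2 + 1), and r^2 - 1 = (r-1)(r+1).
So r(r^4 - 1) = (r - 1)r(r + 1)(r^2 + 1).

(r - 1)r(r + 1)(r^2 + 1)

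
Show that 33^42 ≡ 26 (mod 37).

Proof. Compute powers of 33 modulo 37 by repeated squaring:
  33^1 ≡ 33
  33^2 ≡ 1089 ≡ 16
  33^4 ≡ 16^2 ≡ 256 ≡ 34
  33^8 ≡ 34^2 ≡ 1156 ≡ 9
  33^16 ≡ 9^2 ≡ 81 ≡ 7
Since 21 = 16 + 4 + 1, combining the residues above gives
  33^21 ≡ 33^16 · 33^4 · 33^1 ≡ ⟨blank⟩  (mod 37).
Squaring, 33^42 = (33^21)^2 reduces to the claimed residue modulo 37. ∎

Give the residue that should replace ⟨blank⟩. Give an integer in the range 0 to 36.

10

Multiply the listed residues: 7 · 34 · 33 = 238 → 7854.
Reducing modulo 37: 7854 = 212·37 + 10, so 33^21 ≡ 10.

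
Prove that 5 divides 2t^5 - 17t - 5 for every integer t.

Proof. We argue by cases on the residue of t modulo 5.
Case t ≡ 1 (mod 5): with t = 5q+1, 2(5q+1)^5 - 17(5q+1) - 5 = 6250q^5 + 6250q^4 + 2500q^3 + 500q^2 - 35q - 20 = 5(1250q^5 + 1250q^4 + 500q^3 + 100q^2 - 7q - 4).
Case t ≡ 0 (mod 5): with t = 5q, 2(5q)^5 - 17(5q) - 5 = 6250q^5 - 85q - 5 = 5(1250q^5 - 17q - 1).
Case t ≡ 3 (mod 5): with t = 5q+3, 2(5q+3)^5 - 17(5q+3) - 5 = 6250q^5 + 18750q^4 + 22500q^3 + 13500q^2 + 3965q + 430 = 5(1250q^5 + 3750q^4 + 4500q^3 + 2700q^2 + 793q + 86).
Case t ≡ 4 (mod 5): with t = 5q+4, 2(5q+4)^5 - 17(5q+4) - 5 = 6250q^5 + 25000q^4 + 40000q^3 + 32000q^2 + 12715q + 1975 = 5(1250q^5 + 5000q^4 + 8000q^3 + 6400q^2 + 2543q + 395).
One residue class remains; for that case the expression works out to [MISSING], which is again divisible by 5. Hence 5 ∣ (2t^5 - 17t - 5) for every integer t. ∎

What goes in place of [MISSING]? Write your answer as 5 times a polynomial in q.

5(1250q^5 + 2500q^4 + 2000q^3 + 800q^2 + 143q + 5)

Only t ≡ 2 (mod 5) is unaccounted for. Put t = 5q+2:
2(5q+2)^5 - 17(5q+2) - 5 expands to 6250q^5 + 12500q^4 + 10000q^3 + 4000q^2 + 715q + 25,
and factoring out 5 leaves 5(1250q^5 + 2500q^4 + 2000q^3 + 800q^2 + 143q + 5).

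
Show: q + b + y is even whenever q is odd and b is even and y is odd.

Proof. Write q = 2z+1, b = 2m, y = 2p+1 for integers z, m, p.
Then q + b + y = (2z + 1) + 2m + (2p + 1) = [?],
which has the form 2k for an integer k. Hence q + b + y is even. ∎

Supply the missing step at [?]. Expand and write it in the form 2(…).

Expanding: (2z + 1) + 2m + (2p + 1) = 2m + 2p + 2z + 2.
Every term is even; pulling out the factor of 2 gives 2(m + p + z + 1).

2(m + p + z + 1)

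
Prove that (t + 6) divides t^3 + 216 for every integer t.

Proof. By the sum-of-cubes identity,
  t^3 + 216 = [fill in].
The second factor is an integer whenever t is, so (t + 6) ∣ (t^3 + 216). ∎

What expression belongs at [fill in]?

(t + 6)(t^2 - 6t + 36)

a^3 + b^3 = (a + b)(a^2 - ab + b^2). With a = t, b = 6:
t^3 + 216 = (t + 6)(t^2 - 6t + 36).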